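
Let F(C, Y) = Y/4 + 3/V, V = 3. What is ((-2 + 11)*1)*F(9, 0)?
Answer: 9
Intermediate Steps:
F(C, Y) = 1 + Y/4 (F(C, Y) = Y/4 + 3/3 = Y*(¼) + 3*(⅓) = Y/4 + 1 = 1 + Y/4)
((-2 + 11)*1)*F(9, 0) = ((-2 + 11)*1)*(1 + (¼)*0) = (9*1)*(1 + 0) = 9*1 = 9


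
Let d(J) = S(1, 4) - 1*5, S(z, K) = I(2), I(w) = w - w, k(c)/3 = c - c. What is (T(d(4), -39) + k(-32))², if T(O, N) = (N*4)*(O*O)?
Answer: 15210000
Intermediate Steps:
k(c) = 0 (k(c) = 3*(c - c) = 3*0 = 0)
I(w) = 0
S(z, K) = 0
d(J) = -5 (d(J) = 0 - 1*5 = 0 - 5 = -5)
T(O, N) = 4*N*O² (T(O, N) = (4*N)*O² = 4*N*O²)
(T(d(4), -39) + k(-32))² = (4*(-39)*(-5)² + 0)² = (4*(-39)*25 + 0)² = (-3900 + 0)² = (-3900)² = 15210000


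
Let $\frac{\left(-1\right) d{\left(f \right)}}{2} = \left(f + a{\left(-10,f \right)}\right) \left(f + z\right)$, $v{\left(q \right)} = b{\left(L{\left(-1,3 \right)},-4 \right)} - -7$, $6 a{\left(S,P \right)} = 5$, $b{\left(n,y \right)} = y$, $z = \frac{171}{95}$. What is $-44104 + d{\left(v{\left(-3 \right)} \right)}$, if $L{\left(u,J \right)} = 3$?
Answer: $- \frac{220704}{5} \approx -44141.0$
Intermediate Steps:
$z = \frac{9}{5}$ ($z = 171 \cdot \frac{1}{95} = \frac{9}{5} \approx 1.8$)
$a{\left(S,P \right)} = \frac{5}{6}$ ($a{\left(S,P \right)} = \frac{1}{6} \cdot 5 = \frac{5}{6}$)
$v{\left(q \right)} = 3$ ($v{\left(q \right)} = -4 - -7 = -4 + 7 = 3$)
$d{\left(f \right)} = - 2 \left(\frac{5}{6} + f\right) \left(\frac{9}{5} + f\right)$ ($d{\left(f \right)} = - 2 \left(f + \frac{5}{6}\right) \left(f + \frac{9}{5}\right) = - 2 \left(\frac{5}{6} + f\right) \left(\frac{9}{5} + f\right)$)
$-44104 + d{\left(v{\left(-3 \right)} \right)} = -44104 - \left(\frac{94}{5} + 18\right) = -44104 - \frac{184}{5} = - \frac{220704}{5}$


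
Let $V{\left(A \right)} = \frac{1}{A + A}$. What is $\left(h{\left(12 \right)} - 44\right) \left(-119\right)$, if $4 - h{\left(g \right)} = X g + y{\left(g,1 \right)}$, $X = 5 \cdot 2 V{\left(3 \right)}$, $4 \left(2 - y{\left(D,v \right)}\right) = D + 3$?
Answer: $\frac{27727}{4} \approx 6931.8$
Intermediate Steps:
$y{\left(D,v \right)} = \frac{5}{4} - \frac{D}{4}$ ($y{\left(D,v \right)} = 2 - \frac{D + 3}{4} = 2 - \frac{3 + D}{4} = 2 - \left(\frac{3}{4} + \frac{D}{4}\right) = \frac{5}{4} - \frac{D}{4}$)
$V{\left(A \right)} = \frac{1}{2 A}$
$X = \frac{5}{3}$ ($X = 5 \cdot 2 \frac{1}{2 \cdot 3} = 10 \cdot \frac{1}{2} \cdot \frac{1}{3} = 10 \cdot \frac{1}{6} = \frac{5}{3} \approx 1.6667$)
$h{\left(g \right)} = \frac{11}{4} - \frac{17 g}{12}$ ($h{\left(g \right)} = 4 - \left(\frac{5 g}{3} - \left(- \frac{5}{4} + \frac{g}{4}\right)\right) = 4 - \left(\frac{5}{4} + \frac{17 g}{12}\right) = \frac{11}{4} - \frac{17 g}{12}$)
$\left(h{\left(12 \right)} - 44\right) \left(-119\right) = \left(\left(\frac{11}{4} - 17\right) - 44\right) \left(-119\right) = \left(- \frac{57}{4} - 44\right) \left(-119\right) = \left(- \frac{233}{4}\right) \left(-119\right) = \frac{27727}{4}$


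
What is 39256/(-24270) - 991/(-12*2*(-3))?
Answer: -4479667/291240 ≈ -15.381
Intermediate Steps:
39256/(-24270) - 991/(-12*2*(-3)) = 39256*(-1/24270) - 991/((-24*(-3))) = -19628/12135 - 991/72 = -4479667/291240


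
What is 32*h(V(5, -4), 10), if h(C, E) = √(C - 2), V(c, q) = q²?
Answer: 32*√14 ≈ 119.73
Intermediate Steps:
h(C, E) = √(-2 + C)
32*h(V(5, -4), 10) = 32*√(-2 + (-4)²) = 32*√(-2 + 16) = 32*√14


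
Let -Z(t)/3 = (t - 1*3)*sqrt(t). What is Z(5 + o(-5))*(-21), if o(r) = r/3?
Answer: 7*sqrt(30) ≈ 38.341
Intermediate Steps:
o(r) = r/3 (o(r) = r*(1/3) = r/3)
Z(t) = -3*sqrt(t)*(-3 + t) (Z(t) = -3*(t - 1*3)*sqrt(t) = -3*(t - 3)*sqrt(t) = -3*(-3 + t)*sqrt(t) = -3*sqrt(t)*(-3 + t))
Z(5 + o(-5))*(-21) = (3*sqrt(5 + (1/3)*(-5))*(3 - (5 + (1/3)*(-5))))*(-21) = (3*sqrt(5 - 5/3)*(3 - (5 - 5/3)))*(-21) = (3*sqrt(10/3)*(3 - 1*10/3))*(-21) = (3*(sqrt(30)/3)*(3 - 10/3))*(-21) = (3*(sqrt(30)/3)*(-1/3))*(-21) = -sqrt(30)/3*(-21) = 7*sqrt(30)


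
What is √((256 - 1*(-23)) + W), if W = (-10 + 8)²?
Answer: √283 ≈ 16.823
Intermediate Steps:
W = 4 (W = (-2)² = 4)
√((256 - 1*(-23)) + W) = √((256 - 1*(-23)) + 4) = √((256 + 23) + 4) = √(279 + 4) = √283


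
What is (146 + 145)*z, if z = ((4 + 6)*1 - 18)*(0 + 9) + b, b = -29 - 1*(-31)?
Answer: -20370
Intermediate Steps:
b = 2 (b = -29 + 31 = 2)
z = -70 (z = ((4 + 6)*1 - 18)*(0 + 9) + 2 = (10*1 - 18)*9 + 2 = (10 - 18)*9 + 2 = -8*9 + 2 = -72 + 2 = -70)
(146 + 145)*z = (146 + 145)*(-70) = 291*(-70) = -20370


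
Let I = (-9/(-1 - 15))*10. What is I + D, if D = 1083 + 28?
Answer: 8933/8 ≈ 1116.6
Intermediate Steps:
D = 1111
I = 45/8 (I = (-9/(-16))*10 = -1/16*(-9)*10 = (9/16)*10 = 45/8 ≈ 5.6250)
I + D = 45/8 + 1111 = 8933/8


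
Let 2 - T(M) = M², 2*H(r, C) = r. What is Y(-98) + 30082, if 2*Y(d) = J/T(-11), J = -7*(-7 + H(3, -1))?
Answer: 2045565/68 ≈ 30082.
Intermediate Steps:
H(r, C) = r/2
T(M) = 2 - M²
J = 77/2 (J = -7*(-7 + (½)*3) = -7*(-7 + 3/2) = -7*(-11/2) = 77/2 ≈ 38.500)
Y(d) = -11/68 (Y(d) = (77/(2*(2 - 1*(-11)²)))/2 = (77/(2*(2 - 1*121)))/2 = (77/(2*(2 - 121)))/2 = ((77/2)/(-119))/2 = ((77/2)*(-1/119))/2 = (½)*(-11/34) = -11/68)
Y(-98) + 30082 = -11/68 + 30082 = 2045565/68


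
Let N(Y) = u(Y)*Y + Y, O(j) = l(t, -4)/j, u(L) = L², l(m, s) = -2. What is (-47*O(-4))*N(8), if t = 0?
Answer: -12220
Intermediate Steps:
O(j) = -2/j
N(Y) = Y + Y³ (N(Y) = Y²*Y + Y = Y³ + Y = Y + Y³)
(-47*O(-4))*N(8) = (-(-94)/(-4))*(8 + 8³) = (-(-94)*(-1)/4)*(8 + 512) = -47*½*520 = -47/2*520 = -12220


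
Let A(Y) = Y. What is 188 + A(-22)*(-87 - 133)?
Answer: 5028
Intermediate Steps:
188 + A(-22)*(-87 - 133) = 188 - 22*(-87 - 133) = 188 - 22*(-220) = 188 + 4840 = 5028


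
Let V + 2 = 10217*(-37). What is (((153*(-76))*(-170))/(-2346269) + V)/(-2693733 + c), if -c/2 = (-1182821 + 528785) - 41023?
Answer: 886964393099/3058631462435 ≈ 0.28999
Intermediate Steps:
V = -378031 (V = -2 + 10217*(-37) = -2 - 378029 = -378031)
c = 1390118 (c = -2*((-1182821 + 528785) - 41023) = -2*(-654036 - 41023) = -2*(-695059) = 1390118)
(((153*(-76))*(-170))/(-2346269) + V)/(-2693733 + c) = (((153*(-76))*(-170))/(-2346269) - 378031)/(-2693733 + 1390118) = (-11628*(-170)*(-1/2346269) - 378031)/(-1303615) = (1976760*(-1/2346269) - 378031)*(-1/1303615) = (-1976760/2346269 - 378031)*(-1/1303615) = -886964393099/2346269*(-1/1303615) = 886964393099/3058631462435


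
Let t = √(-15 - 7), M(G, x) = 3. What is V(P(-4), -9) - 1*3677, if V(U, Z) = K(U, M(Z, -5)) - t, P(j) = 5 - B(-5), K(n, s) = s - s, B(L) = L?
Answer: -3677 - I*√22 ≈ -3677.0 - 4.6904*I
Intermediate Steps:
K(n, s) = 0
t = I*√22 (t = √(-22) = I*√22 ≈ 4.6904*I)
P(j) = 10 (P(j) = 5 - 1*(-5) = 5 + 5 = 10)
V(U, Z) = -I*√22 (V(U, Z) = 0 - I*√22 = -I*√22)
V(P(-4), -9) - 1*3677 = -I*√22 - 1*3677 = -I*√22 - 3677 = -3677 - I*√22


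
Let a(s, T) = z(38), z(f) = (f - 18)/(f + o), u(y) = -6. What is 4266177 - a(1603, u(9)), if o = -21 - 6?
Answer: 46927927/11 ≈ 4.2662e+6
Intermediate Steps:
o = -27
z(f) = (-18 + f)/(-27 + f) (z(f) = (f - 18)/(f - 27) = (-18 + f)/(-27 + f))
a(s, T) = 20/11 (a(s, T) = (-18 + 38)/(-27 + 38) = 20/11)
4266177 - a(1603, u(9)) = 4266177 - 1*20/11 = 4266177 - 20/11 = 46927927/11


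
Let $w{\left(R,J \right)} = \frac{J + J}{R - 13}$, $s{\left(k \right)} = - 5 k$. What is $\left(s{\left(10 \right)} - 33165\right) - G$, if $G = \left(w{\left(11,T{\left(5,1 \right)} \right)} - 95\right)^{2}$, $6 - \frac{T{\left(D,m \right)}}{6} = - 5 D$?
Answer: $-112176$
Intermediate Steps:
$T{\left(D,m \right)} = 36 + 30 D$ ($T{\left(D,m \right)} = 36 - 6 \left(- 5 D\right) = 36 + 30 D$)
$w{\left(R,J \right)} = \frac{2 J}{-13 + R}$
$G = 78961$ ($G = \left(\frac{2 \left(36 + 30 \cdot 5\right)}{-13 + 11} - 95\right)^{2} = \left(\frac{2 \left(36 + 150\right)}{-2} - 95\right)^{2} = \left(2 \cdot 186 \left(- \frac{1}{2}\right) - 95\right)^{2} = \left(-186 - 95\right)^{2} = \left(-281\right)^{2} = 78961$)
$\left(s{\left(10 \right)} - 33165\right) - G = \left(\left(-5\right) 10 - 33165\right) - 78961 = \left(-50 - 33165\right) - 78961 = -33215 - 78961 = -112176$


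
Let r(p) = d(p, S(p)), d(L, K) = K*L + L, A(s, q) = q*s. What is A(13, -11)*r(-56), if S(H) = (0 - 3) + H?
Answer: -464464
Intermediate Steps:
S(H) = -3 + H
d(L, K) = L + K*L
r(p) = p*(-2 + p) (r(p) = p*(1 + (-3 + p)) = p*(-2 + p))
A(13, -11)*r(-56) = (-11*13)*(-56*(-2 - 56)) = -(-8008)*(-58) = -143*3248 = -464464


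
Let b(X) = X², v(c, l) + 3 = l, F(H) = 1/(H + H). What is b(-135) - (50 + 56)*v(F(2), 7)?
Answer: 17801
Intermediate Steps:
F(H) = 1/(2*H)
v(c, l) = -3 + l
b(-135) - (50 + 56)*v(F(2), 7) = (-135)² - (50 + 56)*(-3 + 7) = 18225 - 106*4 = 18225 - 1*424 = 18225 - 424 = 17801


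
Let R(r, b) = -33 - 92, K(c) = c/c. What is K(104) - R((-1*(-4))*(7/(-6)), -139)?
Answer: 126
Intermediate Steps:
K(c) = 1
R(r, b) = -125
K(104) - R((-1*(-4))*(7/(-6)), -139) = 1 - 1*(-125) = 1 + 125 = 126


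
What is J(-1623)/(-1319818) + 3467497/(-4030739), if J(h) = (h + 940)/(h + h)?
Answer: -14855207998697053/17268206760339492 ≈ -0.86026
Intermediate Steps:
J(h) = (940 + h)/(2*h) (J(h) = (940 + h)/((2*h)) = (940 + h)*(1/(2*h)) = (940 + h)/(2*h))
J(-1623)/(-1319818) + 3467497/(-4030739) = ((½)*(940 - 1623)/(-1623))/(-1319818) + 3467497/(-4030739) = ((½)*(-1/1623)*(-683))*(-1/1319818) + 3467497*(-1/4030739) = (683/3246)*(-1/1319818) - 3467497/4030739 = -683/4284129228 - 3467497/4030739 = -14855207998697053/17268206760339492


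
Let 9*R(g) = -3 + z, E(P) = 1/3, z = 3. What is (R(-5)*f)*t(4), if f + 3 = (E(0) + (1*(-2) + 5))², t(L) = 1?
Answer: 0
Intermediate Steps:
E(P) = ⅓
R(g) = 0 (R(g) = (-3 + 3)/9 = (⅑)*0 = 0)
f = 73/9 (f = -3 + (⅓ + (1*(-2) + 5))² = -3 + (⅓ + (-2 + 5))² = -3 + (⅓ + 3)² = -3 + (10/3)² = -3 + 100/9 = 73/9 ≈ 8.1111)
(R(-5)*f)*t(4) = (0*(73/9))*1 = 0*1 = 0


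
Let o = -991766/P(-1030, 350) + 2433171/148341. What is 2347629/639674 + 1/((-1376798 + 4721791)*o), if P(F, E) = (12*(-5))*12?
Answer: 194843008842681759502017/53090163237525938328322 ≈ 3.6700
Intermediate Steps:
P(F, E) = -720 (P(F, E) = -60*12 = -720)
o = 24811907221/17800920 (o = -991766/(-720) + 2433171/148341 = -991766*(-1/720) + 2433171*(1/148341) = 495883/360 + 811057/49447 = 24811907221/17800920 ≈ 1393.9)
2347629/639674 + 1/((-1376798 + 4721791)*o) = 2347629/639674 + 1/((-1376798 + 4721791)*(24811907221/17800920)) = 2347629*(1/639674) + (17800920/24811907221)/3344993 = 2347629/639674 + (1/3344993)*(17800920/24811907221) = 2347629/639674 + 17800920/82995655970894453 = 194843008842681759502017/53090163237525938328322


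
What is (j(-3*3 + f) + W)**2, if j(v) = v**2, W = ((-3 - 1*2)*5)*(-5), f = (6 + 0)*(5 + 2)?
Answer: 1473796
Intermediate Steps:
f = 42 (f = 6*7 = 42)
W = 125 (W = ((-3 - 2)*5)*(-5) = -5*5*(-5) = -25*(-5) = 125)
(j(-3*3 + f) + W)**2 = ((-3*3 + 42)**2 + 125)**2 = ((-9 + 42)**2 + 125)**2 = (33**2 + 125)**2 = (1089 + 125)**2 = 1214**2 = 1473796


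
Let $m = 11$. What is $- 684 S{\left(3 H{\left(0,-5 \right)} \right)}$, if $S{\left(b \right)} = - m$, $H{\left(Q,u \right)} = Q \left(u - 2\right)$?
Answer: $7524$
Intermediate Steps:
$H{\left(Q,u \right)} = Q \left(-2 + u\right)$
$S{\left(b \right)} = -11$ ($S{\left(b \right)} = \left(-1\right) 11 = -11$)
$- 684 S{\left(3 H{\left(0,-5 \right)} \right)} = \left(-684\right) \left(-11\right) = 7524$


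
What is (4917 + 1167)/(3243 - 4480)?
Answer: -6084/1237 ≈ -4.9184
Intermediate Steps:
(4917 + 1167)/(3243 - 4480) = 6084/(-1237) = 6084*(-1/1237) = -6084/1237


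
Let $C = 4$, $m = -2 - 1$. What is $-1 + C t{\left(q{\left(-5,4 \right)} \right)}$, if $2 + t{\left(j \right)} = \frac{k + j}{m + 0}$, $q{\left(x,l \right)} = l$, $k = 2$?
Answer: $-17$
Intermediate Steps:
$m = -3$ ($m = -2 - 1 = -3$)
$t{\left(j \right)} = - \frac{8}{3} - \frac{j}{3}$ ($t{\left(j \right)} = -2 + \frac{2 + j}{-3 + 0} = -2 + \frac{2 + j}{-3} = -2 + \left(2 + j\right) \left(- \frac{1}{3}\right) = -2 - \left(\frac{2}{3} + \frac{j}{3}\right) = - \frac{8}{3} - \frac{j}{3}$)
$-1 + C t{\left(q{\left(-5,4 \right)} \right)} = -1 + 4 \left(- \frac{8}{3} - \frac{4}{3}\right) = -1 + 4 \left(-4\right) = -1 - 16 = -17$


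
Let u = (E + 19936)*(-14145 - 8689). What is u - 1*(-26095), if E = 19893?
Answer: -909429291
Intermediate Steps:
u = -909455386 (u = (19893 + 19936)*(-14145 - 8689) = 39829*(-22834) = -909455386)
u - 1*(-26095) = -909455386 - 1*(-26095) = -909455386 + 26095 = -909429291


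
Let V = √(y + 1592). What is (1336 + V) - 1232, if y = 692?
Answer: 104 + 2*√571 ≈ 151.79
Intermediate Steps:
V = 2*√571 (V = √(692 + 1592) = √2284 = 2*√571 ≈ 47.791)
(1336 + V) - 1232 = (1336 + 2*√571) - 1232 = 104 + 2*√571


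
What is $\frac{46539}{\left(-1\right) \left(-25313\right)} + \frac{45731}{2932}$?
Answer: $\frac{1294041151}{74217716} \approx 17.436$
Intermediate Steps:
$\frac{46539}{\left(-1\right) \left(-25313\right)} + \frac{45731}{2932} = \frac{46539}{25313} + 45731 \cdot \frac{1}{2932} = 46539 \cdot \frac{1}{25313} + \frac{45731}{2932} = \frac{46539}{25313} + \frac{45731}{2932} = \frac{1294041151}{74217716}$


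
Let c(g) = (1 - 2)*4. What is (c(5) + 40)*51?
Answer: 1836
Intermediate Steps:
c(g) = -4 (c(g) = -1*4 = -4)
(c(5) + 40)*51 = (-4 + 40)*51 = 36*51 = 1836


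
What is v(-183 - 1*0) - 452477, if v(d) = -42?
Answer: -452519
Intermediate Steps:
v(-183 - 1*0) - 452477 = -42 - 452477 = -452519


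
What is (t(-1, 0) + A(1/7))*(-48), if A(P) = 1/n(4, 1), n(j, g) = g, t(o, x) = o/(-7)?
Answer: -384/7 ≈ -54.857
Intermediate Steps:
t(o, x) = -o/7 (t(o, x) = o*(-⅐) = -o/7)
A(P) = 1 (A(P) = 1/1 = 1)
(t(-1, 0) + A(1/7))*(-48) = (-⅐*(-1) + 1)*(-48) = (⅐ + 1)*(-48) = (8/7)*(-48) = -384/7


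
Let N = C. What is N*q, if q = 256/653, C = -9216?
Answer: -2359296/653 ≈ -3613.0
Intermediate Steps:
q = 256/653 (q = 256*(1/653) = 256/653 ≈ 0.39204)
N = -9216
N*q = -9216*256/653 = -2359296/653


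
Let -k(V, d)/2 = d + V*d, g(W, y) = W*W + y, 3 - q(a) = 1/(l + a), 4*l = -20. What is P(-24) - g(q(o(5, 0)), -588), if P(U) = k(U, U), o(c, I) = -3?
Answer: -33649/64 ≈ -525.77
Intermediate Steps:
l = -5 (l = (1/4)*(-20) = -5)
q(a) = 3 - 1/(-5 + a)
g(W, y) = y + W**2 (g(W, y) = W**2 + y = y + W**2)
k(V, d) = -2*d - 2*V*d (k(V, d) = -2*(d + V*d) = -2*d - 2*V*d)
P(U) = -2*U*(1 + U)
P(-24) - g(q(o(5, 0)), -588) = -2*(-24)*(1 - 24) - (-588 + ((-16 + 3*(-3))/(-5 - 3))**2) = -2*(-24)*(-23) - (-588 + ((-16 - 9)/(-8))**2) = -1104 - (-588 + (-1/8*(-25))**2) = -1104 - (-588 + (25/8)**2) = -1104 - (-588 + 625/64) = -1104 - 1*(-37007/64) = -1104 + 37007/64 = -33649/64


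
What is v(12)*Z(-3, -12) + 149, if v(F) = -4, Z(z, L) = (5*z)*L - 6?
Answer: -547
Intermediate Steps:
Z(z, L) = -6 + 5*L*z (Z(z, L) = 5*L*z - 6 = -6 + 5*L*z)
v(12)*Z(-3, -12) + 149 = -4*(-6 + 5*(-12)*(-3)) + 149 = -4*(-6 + 180) + 149 = -4*174 + 149 = -696 + 149 = -547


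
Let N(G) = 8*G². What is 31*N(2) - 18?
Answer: 974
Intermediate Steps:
31*N(2) - 18 = 31*(8*2²) - 18 = 31*(8*4) - 18 = 31*32 - 18 = 992 - 18 = 974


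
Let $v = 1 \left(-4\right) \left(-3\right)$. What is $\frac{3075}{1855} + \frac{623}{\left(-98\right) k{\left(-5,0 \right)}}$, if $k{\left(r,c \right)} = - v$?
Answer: $\frac{19477}{8904} \approx 2.1874$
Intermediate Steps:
$v = 12$ ($v = \left(-4\right) \left(-3\right) = 12$)
$k{\left(r,c \right)} = -12$ ($k{\left(r,c \right)} = \left(-1\right) 12 = -12$)
$\frac{3075}{1855} + \frac{623}{\left(-98\right) k{\left(-5,0 \right)}} = \frac{3075}{1855} + \frac{623}{\left(-98\right) \left(-12\right)} = 3075 \cdot \frac{1}{1855} + \frac{623}{1176} = \frac{615}{371} + 623 \cdot \frac{1}{1176} = \frac{615}{371} + \frac{89}{168} = \frac{19477}{8904}$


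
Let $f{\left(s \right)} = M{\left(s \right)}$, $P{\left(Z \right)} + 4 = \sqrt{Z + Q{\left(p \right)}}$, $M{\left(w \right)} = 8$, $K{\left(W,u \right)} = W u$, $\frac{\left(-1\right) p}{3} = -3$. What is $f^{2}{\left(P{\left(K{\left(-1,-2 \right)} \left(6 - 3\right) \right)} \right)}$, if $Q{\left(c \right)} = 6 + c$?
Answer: $64$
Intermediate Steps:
$p = 9$ ($p = \left(-3\right) \left(-3\right) = 9$)
$P{\left(Z \right)} = -4 + \sqrt{15 + Z}$ ($P{\left(Z \right)} = -4 + \sqrt{Z + \left(6 + 9\right)} = -4 + \sqrt{Z + 15} = -4 + \sqrt{15 + Z}$)
$f{\left(s \right)} = 8$
$f^{2}{\left(P{\left(K{\left(-1,-2 \right)} \left(6 - 3\right) \right)} \right)} = 8^{2} = 64$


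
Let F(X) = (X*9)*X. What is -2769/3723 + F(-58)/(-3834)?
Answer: -2283961/264333 ≈ -8.6405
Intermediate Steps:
F(X) = 9*X**2 (F(X) = (9*X)*X = 9*X**2)
-2769/3723 + F(-58)/(-3834) = -2769/3723 + (9*(-58)**2)/(-3834) = -2769*1/3723 + (9*3364)*(-1/3834) = -923/1241 + 30276*(-1/3834) = -923/1241 - 1682/213 = -2283961/264333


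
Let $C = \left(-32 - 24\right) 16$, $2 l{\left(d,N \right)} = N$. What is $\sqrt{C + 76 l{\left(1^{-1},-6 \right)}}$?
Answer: $2 i \sqrt{281} \approx 33.526 i$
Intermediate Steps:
$l{\left(d,N \right)} = \frac{N}{2}$
$C = -896$ ($C = \left(-56\right) 16 = -896$)
$\sqrt{C + 76 l{\left(1^{-1},-6 \right)}} = \sqrt{-896 + 76 \cdot \frac{1}{2} \left(-6\right)} = \sqrt{-896 + 76 \left(-3\right)} = \sqrt{-896 - 228} = \sqrt{-1124} = 2 i \sqrt{281}$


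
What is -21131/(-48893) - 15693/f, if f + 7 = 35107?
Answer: -655891/44003700 ≈ -0.014905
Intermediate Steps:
f = 35100 (f = -7 + 35107 = 35100)
-21131/(-48893) - 15693/f = -21131/(-48893) - 15693/35100 = -21131*(-1/48893) - 15693*1/35100 = 21131/48893 - 5231/11700 = -655891/44003700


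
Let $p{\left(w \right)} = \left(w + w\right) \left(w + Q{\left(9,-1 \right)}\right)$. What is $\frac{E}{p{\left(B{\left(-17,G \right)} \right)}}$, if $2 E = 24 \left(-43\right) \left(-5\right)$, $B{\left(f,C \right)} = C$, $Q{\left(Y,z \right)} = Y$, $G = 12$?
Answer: $\frac{215}{42} \approx 5.119$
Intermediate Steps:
$p{\left(w \right)} = 2 w \left(9 + w\right)$ ($p{\left(w \right)} = \left(w + w\right) \left(w + 9\right) = 2 w \left(9 + w\right)$)
$E = 2580$ ($E = \frac{24 \left(-43\right) \left(-5\right)}{2} = \frac{\left(-1032\right) \left(-5\right)}{2} = \frac{1}{2} \cdot 5160 = 2580$)
$\frac{E}{p{\left(B{\left(-17,G \right)} \right)}} = \frac{2580}{2 \cdot 12 \left(9 + 12\right)} = \frac{2580}{2 \cdot 12 \cdot 21} = \frac{2580}{504} = 2580 \cdot \frac{1}{504} = \frac{215}{42}$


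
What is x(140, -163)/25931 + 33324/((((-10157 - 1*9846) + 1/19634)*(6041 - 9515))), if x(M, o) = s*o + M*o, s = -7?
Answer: -4926886357660325/5896601103820149 ≈ -0.83555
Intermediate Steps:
x(M, o) = -7*o + M*o
x(140, -163)/25931 + 33324/((((-10157 - 1*9846) + 1/19634)*(6041 - 9515))) = -163*(-7 + 140)/25931 + 33324/((((-10157 - 1*9846) + 1/19634)*(6041 - 9515))) = -163*133*(1/25931) + 33324/((((-10157 - 9846) + 1/19634)*(-3474))) = -21679*1/25931 + 33324/(((-20003 + 1/19634)*(-3474))) = -21679/25931 + 33324/((-392738901/19634*(-3474))) = -21679/25931 + 33324/(682187471037/9817) = -21679/25931 + 33324*(9817/682187471037) = -21679/25931 + 109047236/227395823679 = -4926886357660325/5896601103820149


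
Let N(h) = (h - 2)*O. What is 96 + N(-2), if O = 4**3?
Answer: -160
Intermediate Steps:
O = 64
N(h) = -128 + 64*h (N(h) = (h - 2)*64 = (-2 + h)*64 = -128 + 64*h)
96 + N(-2) = 96 + (-128 + 64*(-2)) = 96 + (-128 - 128) = 96 - 256 = -160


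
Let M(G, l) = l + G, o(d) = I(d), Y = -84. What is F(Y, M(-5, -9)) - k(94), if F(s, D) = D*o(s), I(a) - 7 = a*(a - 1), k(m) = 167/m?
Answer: -9405619/94 ≈ -1.0006e+5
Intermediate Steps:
I(a) = 7 + a*(-1 + a) (I(a) = 7 + a*(a - 1) = 7 + a*(-1 + a))
o(d) = 7 + d**2 - d
M(G, l) = G + l
F(s, D) = D*(7 + s**2 - s)
F(Y, M(-5, -9)) - k(94) = (-5 - 9)*(7 + (-84)**2 - 1*(-84)) - 167/94 = -14*(7 + 7056 + 84) - 167/94 = -14*7147 - 1*167/94 = -100058 - 167/94 = -9405619/94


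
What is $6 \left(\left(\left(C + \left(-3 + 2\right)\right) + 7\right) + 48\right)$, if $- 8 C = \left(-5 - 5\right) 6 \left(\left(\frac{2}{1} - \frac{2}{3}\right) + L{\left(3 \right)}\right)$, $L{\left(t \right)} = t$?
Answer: $519$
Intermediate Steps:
$C = \frac{65}{2}$ ($C = - \frac{\left(-5 - 5\right) 6 \left(\left(\frac{2}{1} - \frac{2}{3}\right) + 3\right)}{8} = - \frac{\left(-10\right) 6 \left(\left(2 \cdot 1 - \frac{2}{3}\right) + 3\right)}{8} = - \frac{\left(-60\right) \left(\left(2 - \frac{2}{3}\right) + 3\right)}{8} = - \frac{\left(-60\right) \left(\frac{4}{3} + 3\right)}{8} = - \frac{\left(-60\right) \frac{13}{3}}{8} = \left(- \frac{1}{8}\right) \left(-260\right) = \frac{65}{2} \approx 32.5$)
$6 \left(\left(\left(C + \left(-3 + 2\right)\right) + 7\right) + 48\right) = 6 \left(\left(\left(\frac{65}{2} + \left(-3 + 2\right)\right) + 7\right) + 48\right) = 6 \left(\left(\left(\frac{65}{2} - 1\right) + 7\right) + 48\right) = 6 \left(\left(\frac{63}{2} + 7\right) + 48\right) = 6 \left(\frac{77}{2} + 48\right) = 6 \cdot \frac{173}{2} = 519$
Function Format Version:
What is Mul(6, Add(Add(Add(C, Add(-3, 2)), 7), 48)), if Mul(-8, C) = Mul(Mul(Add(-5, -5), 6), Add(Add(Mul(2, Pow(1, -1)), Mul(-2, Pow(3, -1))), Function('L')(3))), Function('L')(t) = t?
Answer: 519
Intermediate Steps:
C = Rational(65, 2) (C = Mul(Rational(-1, 8), Mul(Mul(Add(-5, -5), 6), Add(Add(Mul(2, Pow(1, -1)), Mul(-2, Pow(3, -1))), 3))) = Mul(Rational(-1, 8), Mul(Mul(-10, 6), Add(Add(Mul(2, 1), Mul(-2, Rational(1, 3))), 3))) = Mul(Rational(-1, 8), Mul(-60, Add(Add(2, Rational(-2, 3)), 3))) = Mul(Rational(-1, 8), Mul(-60, Add(Rational(4, 3), 3))) = Mul(Rational(-1, 8), Mul(-60, Rational(13, 3))) = Mul(Rational(-1, 8), -260) = Rational(65, 2) ≈ 32.500)
Mul(6, Add(Add(Add(C, Add(-3, 2)), 7), 48)) = Mul(6, Add(Add(Add(Rational(65, 2), Add(-3, 2)), 7), 48)) = Mul(6, Add(Add(Add(Rational(65, 2), -1), 7), 48)) = Mul(6, Add(Add(Rational(63, 2), 7), 48)) = Mul(6, Add(Rational(77, 2), 48)) = Mul(6, Rational(173, 2)) = 519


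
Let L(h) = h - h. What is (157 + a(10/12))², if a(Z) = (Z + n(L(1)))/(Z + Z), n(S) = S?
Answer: 99225/4 ≈ 24806.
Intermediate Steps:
L(h) = 0
a(Z) = ½ (a(Z) = (Z + 0)/(Z + Z) = Z/((2*Z)) = Z*(1/(2*Z)) = ½)
(157 + a(10/12))² = (157 + ½)² = (315/2)² = 99225/4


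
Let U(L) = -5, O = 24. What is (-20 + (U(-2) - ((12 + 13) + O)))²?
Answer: 5476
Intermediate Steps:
(-20 + (U(-2) - ((12 + 13) + O)))² = (-20 + (-5 - ((12 + 13) + 24)))² = (-20 + (-5 - (25 + 24)))² = (-20 + (-5 - 1*49))² = (-20 + (-5 - 49))² = (-20 - 54)² = (-74)² = 5476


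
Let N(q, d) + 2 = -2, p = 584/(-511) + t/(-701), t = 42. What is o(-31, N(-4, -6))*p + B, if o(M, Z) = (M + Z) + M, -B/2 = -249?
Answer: 2833218/4907 ≈ 577.38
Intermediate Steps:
B = 498 (B = -2*(-249) = 498)
p = -5902/4907 (p = 584/(-511) + 42/(-701) = 584*(-1/511) + 42*(-1/701) = -8/7 - 42/701 = -5902/4907 ≈ -1.2028)
N(q, d) = -4 (N(q, d) = -2 - 2 = -4)
o(M, Z) = Z + 2*M
o(-31, N(-4, -6))*p + B = (-4 + 2*(-31))*(-5902/4907) + 498 = (-4 - 62)*(-5902/4907) + 498 = -66*(-5902/4907) + 498 = 389532/4907 + 498 = 2833218/4907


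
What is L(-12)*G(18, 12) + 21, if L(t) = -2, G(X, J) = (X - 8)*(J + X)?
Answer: -579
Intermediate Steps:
G(X, J) = (-8 + X)*(J + X)
L(-12)*G(18, 12) + 21 = -2*(18² - 8*12 - 8*18 + 12*18) + 21 = -2*(324 - 96 - 144 + 216) + 21 = -2*300 + 21 = -600 + 21 = -579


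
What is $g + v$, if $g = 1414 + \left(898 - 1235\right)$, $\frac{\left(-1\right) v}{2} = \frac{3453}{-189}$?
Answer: $\frac{70153}{63} \approx 1113.5$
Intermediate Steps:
$v = \frac{2302}{63}$ ($v = - 2 \frac{3453}{-189} = - 2 \cdot 3453 \left(- \frac{1}{189}\right) = \left(-2\right) \left(- \frac{1151}{63}\right) = \frac{2302}{63} \approx 36.54$)
$g = 1077$ ($g = 1414 - 337 = 1077$)
$g + v = 1077 + \frac{2302}{63} = \frac{70153}{63}$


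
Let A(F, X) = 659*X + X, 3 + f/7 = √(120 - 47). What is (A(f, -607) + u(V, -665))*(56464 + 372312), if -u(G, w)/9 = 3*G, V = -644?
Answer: -164320684032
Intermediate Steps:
f = -21 + 7*√73 (f = -21 + 7*√(120 - 47) = -21 + 7*√73 ≈ 38.808)
A(F, X) = 660*X
u(G, w) = -27*G
(A(f, -607) + u(V, -665))*(56464 + 372312) = (660*(-607) - 27*(-644))*(56464 + 372312) = (-400620 + 17388)*428776 = -383232*428776 = -164320684032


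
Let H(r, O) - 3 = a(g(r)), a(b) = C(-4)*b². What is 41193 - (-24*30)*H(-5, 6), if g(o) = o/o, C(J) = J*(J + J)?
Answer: 66393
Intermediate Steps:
C(J) = 2*J² (C(J) = J*(2*J) = 2*J²)
g(o) = 1
a(b) = 32*b² (a(b) = (2*(-4)²)*b² = (2*16)*b² = 32*b²)
H(r, O) = 35 (H(r, O) = 3 + 32*1² = 3 + 32*1 = 3 + 32 = 35)
41193 - (-24*30)*H(-5, 6) = 41193 - (-24*30)*35 = 41193 - (-720)*35 = 41193 - 1*(-25200) = 41193 + 25200 = 66393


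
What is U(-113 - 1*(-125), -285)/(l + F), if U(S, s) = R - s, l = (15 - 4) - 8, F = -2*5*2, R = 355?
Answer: -640/17 ≈ -37.647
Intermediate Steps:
F = -20 (F = -10*2 = -20)
l = 3 (l = 11 - 8 = 3)
U(S, s) = 355 - s
U(-113 - 1*(-125), -285)/(l + F) = (355 - 1*(-285))/(3 - 20) = (355 + 285)/(-17) = 640*(-1/17) = -640/17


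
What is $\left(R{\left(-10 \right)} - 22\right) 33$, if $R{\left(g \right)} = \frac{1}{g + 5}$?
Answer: $- \frac{3663}{5} \approx -732.6$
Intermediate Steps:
$R{\left(g \right)} = \frac{1}{5 + g}$
$\left(R{\left(-10 \right)} - 22\right) 33 = \left(\frac{1}{5 - 10} - 22\right) 33 = \left(\frac{1}{-5} - 22\right) 33 = \left(- \frac{1}{5} - 22\right) 33 = \left(- \frac{111}{5}\right) 33 = - \frac{3663}{5}$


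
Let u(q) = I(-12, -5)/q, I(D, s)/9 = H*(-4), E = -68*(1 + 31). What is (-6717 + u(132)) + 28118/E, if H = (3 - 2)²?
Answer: -4738057/704 ≈ -6730.2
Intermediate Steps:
H = 1 (H = 1² = 1)
E = -2176 (E = -68*32 = -2176)
I(D, s) = -36 (I(D, s) = 9*(1*(-4)) = 9*(-4) = -36)
u(q) = -36/q
(-6717 + u(132)) + 28118/E = (-6717 - 36/132) + 28118/(-2176) = (-6717 - 36*1/132) + 28118*(-1/2176) = (-6717 - 3/11) - 827/64 = -73890/11 - 827/64 = -4738057/704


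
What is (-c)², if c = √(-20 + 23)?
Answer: 3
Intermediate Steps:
c = √3 ≈ 1.7320
(-c)² = (-√3)² = 3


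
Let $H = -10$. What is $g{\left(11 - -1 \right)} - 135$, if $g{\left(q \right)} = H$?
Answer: $-145$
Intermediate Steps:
$g{\left(q \right)} = -10$
$g{\left(11 - -1 \right)} - 135 = -10 - 135 = -145$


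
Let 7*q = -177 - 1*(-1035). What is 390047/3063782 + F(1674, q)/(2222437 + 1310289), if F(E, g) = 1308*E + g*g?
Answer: 199243585515241/265175807078434 ≈ 0.75136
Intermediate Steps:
q = 858/7 (q = (-177 - 1*(-1035))/7 = (-177 + 1035)/7 = (1/7)*858 = 858/7 ≈ 122.57)
F(E, g) = g**2 + 1308*E (F(E, g) = 1308*E + g**2 = g**2 + 1308*E)
390047/3063782 + F(1674, q)/(2222437 + 1310289) = 390047/3063782 + ((858/7)**2 + 1308*1674)/(2222437 + 1310289) = 390047*(1/3063782) + (736164/49 + 2189592)/3532726 = 390047/3063782 + (108026172/49)*(1/3532726) = 390047/3063782 + 54013086/86551787 = 199243585515241/265175807078434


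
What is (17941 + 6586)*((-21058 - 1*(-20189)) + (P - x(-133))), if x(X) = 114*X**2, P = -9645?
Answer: -49717700620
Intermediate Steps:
(17941 + 6586)*((-21058 - 1*(-20189)) + (P - x(-133))) = (17941 + 6586)*((-21058 - 1*(-20189)) + (-9645 - 114*(-133)**2)) = 24527*((-21058 + 20189) + (-9645 - 114*17689)) = 24527*(-869 + (-9645 - 1*2016546)) = 24527*(-869 + (-9645 - 2016546)) = 24527*(-869 - 2026191) = 24527*(-2027060) = -49717700620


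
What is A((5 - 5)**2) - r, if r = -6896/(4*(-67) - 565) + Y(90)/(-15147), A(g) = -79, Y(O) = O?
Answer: -7197107/82467 ≈ -87.273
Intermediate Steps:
r = 682214/82467 (r = -6896/(4*(-67) - 565) + 90/(-15147) = -6896/(-268 - 565) + 90*(-1/15147) = -6896/(-833) - 10/1683 = -6896*(-1/833) - 10/1683 = 6896/833 - 10/1683 = 682214/82467 ≈ 8.2726)
A((5 - 5)**2) - r = -79 - 1*682214/82467 = -79 - 682214/82467 = -7197107/82467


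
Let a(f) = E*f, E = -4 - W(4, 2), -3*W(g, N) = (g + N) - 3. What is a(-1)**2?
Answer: 9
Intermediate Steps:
W(g, N) = 1 - N/3 - g/3 (W(g, N) = -((g + N) - 3)/3 = -((N + g) - 3)/3 = -(-3 + N + g)/3 = 1 - N/3 - g/3)
E = -3 (E = -4 - (1 - 1/3*2 - 1/3*4) = -4 - (1 - 2/3 - 4/3) = -4 - 1*(-1) = -4 + 1 = -3)
a(f) = -3*f
a(-1)**2 = (-3*(-1))**2 = 3**2 = 9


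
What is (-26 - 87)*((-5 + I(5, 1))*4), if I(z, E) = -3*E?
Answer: 3616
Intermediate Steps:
(-26 - 87)*((-5 + I(5, 1))*4) = (-26 - 87)*((-5 - 3*1)*4) = -113*(-5 - 3)*4 = -(-904)*4 = -113*(-32) = 3616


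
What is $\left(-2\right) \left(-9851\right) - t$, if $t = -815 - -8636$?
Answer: $11881$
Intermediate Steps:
$t = 7821$ ($t = -815 + 8636 = 7821$)
$\left(-2\right) \left(-9851\right) - t = \left(-2\right) \left(-9851\right) - 7821 = 19702 - 7821 = 11881$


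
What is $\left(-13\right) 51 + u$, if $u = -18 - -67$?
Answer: $-614$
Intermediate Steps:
$u = 49$ ($u = -18 + 67 = 49$)
$\left(-13\right) 51 + u = \left(-13\right) 51 + 49 = -663 + 49 = -614$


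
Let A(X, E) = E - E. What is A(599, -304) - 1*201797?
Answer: -201797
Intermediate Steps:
A(X, E) = 0
A(599, -304) - 1*201797 = 0 - 1*201797 = 0 - 201797 = -201797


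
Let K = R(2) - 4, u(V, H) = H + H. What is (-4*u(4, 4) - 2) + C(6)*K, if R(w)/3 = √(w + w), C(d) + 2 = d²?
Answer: 34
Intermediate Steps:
u(V, H) = 2*H
C(d) = -2 + d²
R(w) = 3*√2*√w (R(w) = 3*√(w + w) = 3*√(2*w) = 3*(√2*√w) = 3*√2*√w)
K = 2 (K = 3*√2*√2 - 4 = 6 - 4 = 2)
(-4*u(4, 4) - 2) + C(6)*K = (-8*4 - 2) + (-2 + 6²)*2 = (-4*8 - 2) + (-2 + 36)*2 = (-32 - 2) + 34*2 = -34 + 68 = 34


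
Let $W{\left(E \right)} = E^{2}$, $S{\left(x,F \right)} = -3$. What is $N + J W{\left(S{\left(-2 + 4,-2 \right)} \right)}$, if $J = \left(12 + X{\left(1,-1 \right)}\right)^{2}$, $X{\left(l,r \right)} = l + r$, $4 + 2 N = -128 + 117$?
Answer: $\frac{2577}{2} \approx 1288.5$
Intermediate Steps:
$N = - \frac{15}{2}$ ($N = -2 + \frac{-128 + 117}{2} = -2 + \frac{1}{2} \left(-11\right) = -2 - \frac{11}{2} = - \frac{15}{2} \approx -7.5$)
$J = 144$ ($J = \left(12 + \left(1 - 1\right)\right)^{2} = \left(12 + 0\right)^{2} = 12^{2} = 144$)
$N + J W{\left(S{\left(-2 + 4,-2 \right)} \right)} = - \frac{15}{2} + 144 \left(-3\right)^{2} = - \frac{15}{2} + 144 \cdot 9 = - \frac{15}{2} + 1296 = \frac{2577}{2}$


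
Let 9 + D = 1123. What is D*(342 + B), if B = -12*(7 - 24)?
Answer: 608244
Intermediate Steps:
D = 1114 (D = -9 + 1123 = 1114)
B = 204 (B = -12*(-17) = 204)
D*(342 + B) = 1114*(342 + 204) = 1114*546 = 608244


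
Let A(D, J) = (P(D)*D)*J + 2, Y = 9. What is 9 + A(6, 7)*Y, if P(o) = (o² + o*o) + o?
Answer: 29511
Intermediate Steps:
P(o) = o + 2*o² (P(o) = (o² + o²) + o = 2*o² + o = o + 2*o²)
A(D, J) = 2 + J*D²*(1 + 2*D) (A(D, J) = ((D*(1 + 2*D))*D)*J + 2 = (D²*(1 + 2*D))*J + 2 = J*D²*(1 + 2*D) + 2 = 2 + J*D²*(1 + 2*D))
9 + A(6, 7)*Y = 9 + (2 + 7*6²*(1 + 2*6))*9 = 9 + (2 + 7*36*(1 + 12))*9 = 9 + (2 + 7*36*13)*9 = 9 + (2 + 3276)*9 = 9 + 3278*9 = 9 + 29502 = 29511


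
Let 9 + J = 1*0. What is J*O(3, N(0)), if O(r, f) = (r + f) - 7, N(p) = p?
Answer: 36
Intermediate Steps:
O(r, f) = -7 + f + r (O(r, f) = (f + r) - 7 = -7 + f + r)
J = -9 (J = -9 + 1*0 = -9 + 0 = -9)
J*O(3, N(0)) = -9*(-7 + 0 + 3) = -9*(-4) = 36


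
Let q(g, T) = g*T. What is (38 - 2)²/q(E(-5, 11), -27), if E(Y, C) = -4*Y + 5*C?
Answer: -16/25 ≈ -0.64000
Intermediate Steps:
q(g, T) = T*g
(38 - 2)²/q(E(-5, 11), -27) = (38 - 2)²/((-27*(-4*(-5) + 5*11))) = 36²/((-27*(20 + 55))) = 1296/((-27*75)) = 1296/(-2025) = 1296*(-1/2025) = -16/25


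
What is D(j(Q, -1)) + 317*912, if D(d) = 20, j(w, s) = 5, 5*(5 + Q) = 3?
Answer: 289124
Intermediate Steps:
Q = -22/5 (Q = -5 + (⅕)*3 = -5 + ⅗ = -22/5 ≈ -4.4000)
D(j(Q, -1)) + 317*912 = 20 + 317*912 = 20 + 289104 = 289124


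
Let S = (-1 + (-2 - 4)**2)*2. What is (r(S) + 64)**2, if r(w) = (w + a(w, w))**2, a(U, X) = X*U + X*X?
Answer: 9490064874977296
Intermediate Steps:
a(U, X) = X**2 + U*X (a(U, X) = U*X + X**2 = X**2 + U*X)
S = 70 (S = (-1 + (-6)**2)*2 = (-1 + 36)*2 = 35*2 = 70)
r(w) = (w + 2*w**2)**2 (r(w) = (w + w*(w + w))**2 = (w + w*(2*w))**2 = (w + 2*w**2)**2)
(r(S) + 64)**2 = (70**2*(1 + 2*70)**2 + 64)**2 = (4900*(1 + 140)**2 + 64)**2 = (4900*141**2 + 64)**2 = (4900*19881 + 64)**2 = (97416900 + 64)**2 = 97416964**2 = 9490064874977296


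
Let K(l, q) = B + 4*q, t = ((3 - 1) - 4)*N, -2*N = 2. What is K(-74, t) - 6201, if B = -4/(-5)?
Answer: -30961/5 ≈ -6192.2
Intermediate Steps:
N = -1 (N = -½*2 = -1)
B = ⅘ (B = -4*(-⅕) = ⅘ ≈ 0.80000)
t = 2 (t = ((3 - 1) - 4)*(-1) = (2 - 4)*(-1) = -2*(-1) = 2)
K(l, q) = ⅘ + 4*q
K(-74, t) - 6201 = (⅘ + 4*2) - 6201 = (⅘ + 8) - 6201 = 44/5 - 6201 = -30961/5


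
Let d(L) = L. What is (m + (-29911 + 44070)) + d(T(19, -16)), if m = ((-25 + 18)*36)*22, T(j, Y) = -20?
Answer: 8595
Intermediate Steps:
m = -5544 (m = -7*36*22 = -252*22 = -5544)
(m + (-29911 + 44070)) + d(T(19, -16)) = (-5544 + (-29911 + 44070)) - 20 = (-5544 + 14159) - 20 = 8615 - 20 = 8595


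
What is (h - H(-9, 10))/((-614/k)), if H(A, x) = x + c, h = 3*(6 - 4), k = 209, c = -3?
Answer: 209/614 ≈ 0.34039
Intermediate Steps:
h = 6 (h = 3*2 = 6)
H(A, x) = -3 + x (H(A, x) = x - 3 = -3 + x)
(h - H(-9, 10))/((-614/k)) = (6 - (-3 + 10))/((-614/209)) = (6 - 1*7)/((-614*1/209)) = (6 - 7)/(-614/209) = -1*(-209/614) = 209/614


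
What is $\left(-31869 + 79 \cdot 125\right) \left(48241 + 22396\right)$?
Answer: $-1553590178$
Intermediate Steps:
$\left(-31869 + 79 \cdot 125\right) \left(48241 + 22396\right) = \left(-31869 + 9875\right) 70637 = \left(-21994\right) 70637 = -1553590178$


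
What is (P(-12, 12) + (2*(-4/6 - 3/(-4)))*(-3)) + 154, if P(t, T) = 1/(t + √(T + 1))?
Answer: 40193/262 - √13/131 ≈ 153.38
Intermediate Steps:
P(t, T) = 1/(t + √(1 + T))
(P(-12, 12) + (2*(-4/6 - 3/(-4)))*(-3)) + 154 = (1/(-12 + √(1 + 12)) + (2*(-4/6 - 3/(-4)))*(-3)) + 154 = (1/(-12 + √13) + (2*(-4*⅙ - 3*(-¼)))*(-3)) + 154 = (1/(-12 + √13) + (2*(-⅔ + ¾))*(-3)) + 154 = (1/(-12 + √13) + (2*(1/12))*(-3)) + 154 = (1/(-12 + √13) + (⅙)*(-3)) + 154 = (1/(-12 + √13) - ½) + 154 = (-½ + 1/(-12 + √13)) + 154 = 307/2 + 1/(-12 + √13)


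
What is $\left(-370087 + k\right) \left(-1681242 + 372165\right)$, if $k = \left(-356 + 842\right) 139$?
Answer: $396038992041$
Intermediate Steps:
$k = 67554$ ($k = 486 \cdot 139 = 67554$)
$\left(-370087 + k\right) \left(-1681242 + 372165\right) = \left(-370087 + 67554\right) \left(-1681242 + 372165\right) = \left(-302533\right) \left(-1309077\right) = 396038992041$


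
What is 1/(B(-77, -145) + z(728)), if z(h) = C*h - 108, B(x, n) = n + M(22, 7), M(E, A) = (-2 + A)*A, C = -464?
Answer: -1/338010 ≈ -2.9585e-6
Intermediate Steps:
M(E, A) = A*(-2 + A)
B(x, n) = 35 + n (B(x, n) = n + 7*(-2 + 7) = n + 7*5 = n + 35 = 35 + n)
z(h) = -108 - 464*h (z(h) = -464*h - 108 = -108 - 464*h)
1/(B(-77, -145) + z(728)) = 1/((35 - 145) + (-108 - 464*728)) = 1/(-110 + (-108 - 337792)) = 1/(-110 - 337900) = 1/(-338010) = -1/338010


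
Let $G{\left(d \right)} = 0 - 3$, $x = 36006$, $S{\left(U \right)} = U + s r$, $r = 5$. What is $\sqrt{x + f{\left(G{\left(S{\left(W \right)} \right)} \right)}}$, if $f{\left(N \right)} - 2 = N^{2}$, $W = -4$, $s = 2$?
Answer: $\sqrt{36017} \approx 189.78$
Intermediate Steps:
$S{\left(U \right)} = 10 + U$ ($S{\left(U \right)} = U + 2 \cdot 5 = U + 10 = 10 + U$)
$G{\left(d \right)} = -3$
$f{\left(N \right)} = 2 + N^{2}$
$\sqrt{x + f{\left(G{\left(S{\left(W \right)} \right)} \right)}} = \sqrt{36006 + \left(2 + \left(-3\right)^{2}\right)} = \sqrt{36006 + \left(2 + 9\right)} = \sqrt{36006 + 11} = \sqrt{36017}$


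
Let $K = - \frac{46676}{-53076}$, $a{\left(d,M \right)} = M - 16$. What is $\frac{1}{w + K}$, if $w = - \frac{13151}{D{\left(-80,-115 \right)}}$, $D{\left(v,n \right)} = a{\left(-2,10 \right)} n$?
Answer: $- \frac{3051870}{55483003} \approx -0.055005$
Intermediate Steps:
$a{\left(d,M \right)} = -16 + M$
$D{\left(v,n \right)} = - 6 n$ ($D{\left(v,n \right)} = \left(-16 + 10\right) n = - 6 n$)
$K = \frac{11669}{13269}$ ($K = \left(-46676\right) \left(- \frac{1}{53076}\right) = \frac{11669}{13269} \approx 0.87942$)
$w = - \frac{13151}{690}$ ($w = - \frac{13151}{\left(-6\right) \left(-115\right)} = - \frac{13151}{690} \approx -19.059$)
$\frac{1}{w + K} = \frac{1}{- \frac{13151}{690} + \frac{11669}{13269}} = \frac{1}{- \frac{55483003}{3051870}} = - \frac{3051870}{55483003}$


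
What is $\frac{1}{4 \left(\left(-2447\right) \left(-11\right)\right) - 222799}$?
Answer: $- \frac{1}{115131} \approx -8.6858 \cdot 10^{-6}$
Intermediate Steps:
$\frac{1}{4 \left(\left(-2447\right) \left(-11\right)\right) - 222799} = \frac{1}{4 \cdot 26917 - 222799} = \frac{1}{107668 - 222799} = \frac{1}{-115131} = - \frac{1}{115131}$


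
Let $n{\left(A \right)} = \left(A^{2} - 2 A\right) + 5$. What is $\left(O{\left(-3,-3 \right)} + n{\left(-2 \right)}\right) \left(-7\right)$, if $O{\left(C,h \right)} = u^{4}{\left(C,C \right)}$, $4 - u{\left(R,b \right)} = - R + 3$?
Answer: $-203$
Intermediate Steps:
$u{\left(R,b \right)} = 1 + R$ ($u{\left(R,b \right)} = 4 - \left(- R + 3\right) = 4 - \left(3 - R\right) = 4 + \left(-3 + R\right) = 1 + R$)
$O{\left(C,h \right)} = \left(1 + C\right)^{4}$
$n{\left(A \right)} = 5 + A^{2} - 2 A$
$\left(O{\left(-3,-3 \right)} + n{\left(-2 \right)}\right) \left(-7\right) = \left(\left(1 - 3\right)^{4} + \left(5 + \left(-2\right)^{2} - -4\right)\right) \left(-7\right) = \left(\left(-2\right)^{4} + \left(5 + 4 + 4\right)\right) \left(-7\right) = \left(16 + 13\right) \left(-7\right) = 29 \left(-7\right) = -203$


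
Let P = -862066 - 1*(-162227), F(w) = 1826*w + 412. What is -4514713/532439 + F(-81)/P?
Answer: -3081040673341/372621577321 ≈ -8.2686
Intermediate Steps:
F(w) = 412 + 1826*w
P = -699839 (P = -862066 + 162227 = -699839)
-4514713/532439 + F(-81)/P = -4514713/532439 + (412 + 1826*(-81))/(-699839) = -4514713*1/532439 + (412 - 147906)*(-1/699839) = -4514713/532439 - 147494*(-1/699839) = -4514713/532439 + 147494/699839 = -3081040673341/372621577321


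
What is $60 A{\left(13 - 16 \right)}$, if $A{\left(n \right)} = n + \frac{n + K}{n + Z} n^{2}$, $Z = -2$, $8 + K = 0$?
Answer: $1008$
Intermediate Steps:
$K = -8$ ($K = -8 + 0 = -8$)
$A{\left(n \right)} = n + \frac{n^{2} \left(-8 + n\right)}{-2 + n}$ ($A{\left(n \right)} = n + \frac{n - 8}{n - 2} n^{2} = n + \frac{-8 + n}{-2 + n} n^{2} = n + \frac{n^{2} \left(-8 + n\right)}{-2 + n}$)
$60 A{\left(13 - 16 \right)} = 60 \frac{\left(13 - 16\right) \left(-2 + \left(13 - 16\right)^{2} - 7 \left(13 - 16\right)\right)}{-2 + \left(13 - 16\right)} = 60 \left(- \frac{3 \left(-2 + \left(-3\right)^{2} - -21\right)}{-2 - 3}\right) = 60 \left(- \frac{3 \left(-2 + 9 + 21\right)}{-5}\right) = 60 \left(\left(-3\right) \left(- \frac{1}{5}\right) 28\right) = 60 \cdot \frac{84}{5} = 1008$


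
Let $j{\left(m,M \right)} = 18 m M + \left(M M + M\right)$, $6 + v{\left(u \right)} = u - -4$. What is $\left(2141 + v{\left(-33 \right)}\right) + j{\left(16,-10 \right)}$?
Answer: $-684$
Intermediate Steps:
$v{\left(u \right)} = -2 + u$ ($v{\left(u \right)} = -6 + \left(u - -4\right) = -6 + \left(u + 4\right) = -6 + \left(4 + u\right) = -2 + u$)
$j{\left(m,M \right)} = M + M^{2} + 18 M m$ ($j{\left(m,M \right)} = 18 M m + \left(M^{2} + M\right) = 18 M m + \left(M + M^{2}\right) = M + M^{2} + 18 M m$)
$\left(2141 + v{\left(-33 \right)}\right) + j{\left(16,-10 \right)} = \left(2141 - 35\right) - 10 \left(1 - 10 + 18 \cdot 16\right) = \left(2141 - 35\right) - 10 \left(1 - 10 + 288\right) = 2106 - 2790 = -684$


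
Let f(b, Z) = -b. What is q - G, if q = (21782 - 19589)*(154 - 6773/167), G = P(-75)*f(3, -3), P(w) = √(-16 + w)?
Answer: 41546385/167 + 3*I*√91 ≈ 2.4878e+5 + 28.618*I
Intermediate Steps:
G = -3*I*√91 (G = √(-16 - 75)*(-1*3) = √(-91)*(-3) = (I*√91)*(-3) = -3*I*√91 ≈ -28.618*I)
q = 41546385/167 (q = 2193*(154 - 6773*1/167) = 2193*(154 - 6773/167) = 2193*(18945/167) = 41546385/167 ≈ 2.4878e+5)
q - G = 41546385/167 - (-3)*I*√91 = 41546385/167 + 3*I*√91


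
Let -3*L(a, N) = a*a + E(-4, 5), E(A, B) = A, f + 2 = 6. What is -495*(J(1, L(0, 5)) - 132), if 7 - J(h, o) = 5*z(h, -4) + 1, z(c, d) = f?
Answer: 72270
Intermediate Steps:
f = 4 (f = -2 + 6 = 4)
z(c, d) = 4
L(a, N) = 4/3 - a**2/3 (L(a, N) = -(a*a - 4)/3 = -(a**2 - 4)/3 = -(-4 + a**2)/3 = 4/3 - a**2/3)
J(h, o) = -14 (J(h, o) = 7 - (5*4 + 1) = 7 - (20 + 1) = 7 - 1*21 = 7 - 21 = -14)
-495*(J(1, L(0, 5)) - 132) = -495*(-14 - 132) = -495*(-146) = 72270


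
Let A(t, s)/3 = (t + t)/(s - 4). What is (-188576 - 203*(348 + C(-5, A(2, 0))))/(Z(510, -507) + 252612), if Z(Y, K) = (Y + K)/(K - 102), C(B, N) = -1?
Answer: -52580451/51280235 ≈ -1.0254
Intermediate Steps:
A(t, s) = 6*t/(-4 + s) (A(t, s) = 3*((t + t)/(s - 4)) = 3*((2*t)/(-4 + s)) = 3*(2*t/(-4 + s)) = 6*t/(-4 + s))
Z(Y, K) = (K + Y)/(-102 + K)
(-188576 - 203*(348 + C(-5, A(2, 0))))/(Z(510, -507) + 252612) = (-188576 - 203*(348 - 1))/((-507 + 510)/(-102 - 507) + 252612) = (-188576 - 203*347)/(3/(-609) + 252612) = (-188576 - 70441)/(-1/609*3 + 252612) = -259017/(-1/203 + 252612) = -259017/51280235/203 = -259017*203/51280235 = -52580451/51280235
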